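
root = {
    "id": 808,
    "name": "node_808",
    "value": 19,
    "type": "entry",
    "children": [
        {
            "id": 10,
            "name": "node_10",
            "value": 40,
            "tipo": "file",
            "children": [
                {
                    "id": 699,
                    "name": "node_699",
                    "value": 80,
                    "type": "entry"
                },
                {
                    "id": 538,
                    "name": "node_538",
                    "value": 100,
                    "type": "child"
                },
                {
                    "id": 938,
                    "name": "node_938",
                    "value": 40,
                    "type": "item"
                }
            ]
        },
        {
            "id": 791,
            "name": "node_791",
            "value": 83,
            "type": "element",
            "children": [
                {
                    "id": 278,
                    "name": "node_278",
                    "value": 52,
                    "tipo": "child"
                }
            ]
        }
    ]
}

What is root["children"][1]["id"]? 791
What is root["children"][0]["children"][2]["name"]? "node_938"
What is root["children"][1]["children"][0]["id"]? 278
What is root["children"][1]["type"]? "element"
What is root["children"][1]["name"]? "node_791"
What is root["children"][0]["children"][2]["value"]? 40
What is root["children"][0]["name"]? "node_10"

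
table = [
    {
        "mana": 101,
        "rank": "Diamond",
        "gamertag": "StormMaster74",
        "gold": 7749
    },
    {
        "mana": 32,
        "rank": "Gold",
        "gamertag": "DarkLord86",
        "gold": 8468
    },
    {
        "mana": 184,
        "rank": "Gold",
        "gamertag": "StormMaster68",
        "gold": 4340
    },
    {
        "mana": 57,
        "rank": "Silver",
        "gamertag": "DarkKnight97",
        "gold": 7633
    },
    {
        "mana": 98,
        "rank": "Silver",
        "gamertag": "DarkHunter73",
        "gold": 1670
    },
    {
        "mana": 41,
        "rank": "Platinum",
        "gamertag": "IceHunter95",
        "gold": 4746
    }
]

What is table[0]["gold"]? 7749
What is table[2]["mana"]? 184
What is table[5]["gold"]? 4746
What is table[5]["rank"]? "Platinum"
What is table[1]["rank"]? "Gold"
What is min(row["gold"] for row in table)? 1670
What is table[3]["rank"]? "Silver"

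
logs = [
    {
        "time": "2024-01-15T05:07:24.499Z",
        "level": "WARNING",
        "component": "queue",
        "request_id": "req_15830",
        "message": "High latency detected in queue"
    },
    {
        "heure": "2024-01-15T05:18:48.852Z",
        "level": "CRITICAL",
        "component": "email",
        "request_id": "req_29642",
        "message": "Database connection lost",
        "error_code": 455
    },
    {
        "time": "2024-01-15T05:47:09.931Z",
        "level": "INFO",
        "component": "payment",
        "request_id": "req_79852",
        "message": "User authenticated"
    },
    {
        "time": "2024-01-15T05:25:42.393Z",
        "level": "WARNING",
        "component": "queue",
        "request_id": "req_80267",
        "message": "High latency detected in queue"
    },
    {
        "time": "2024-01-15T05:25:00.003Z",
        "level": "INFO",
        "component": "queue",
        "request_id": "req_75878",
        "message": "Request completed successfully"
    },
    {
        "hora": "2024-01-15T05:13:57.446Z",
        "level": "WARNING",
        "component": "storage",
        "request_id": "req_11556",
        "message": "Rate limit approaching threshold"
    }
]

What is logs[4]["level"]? "INFO"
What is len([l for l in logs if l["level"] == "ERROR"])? 0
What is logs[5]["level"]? "WARNING"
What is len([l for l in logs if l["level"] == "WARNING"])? 3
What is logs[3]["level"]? "WARNING"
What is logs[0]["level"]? "WARNING"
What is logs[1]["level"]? "CRITICAL"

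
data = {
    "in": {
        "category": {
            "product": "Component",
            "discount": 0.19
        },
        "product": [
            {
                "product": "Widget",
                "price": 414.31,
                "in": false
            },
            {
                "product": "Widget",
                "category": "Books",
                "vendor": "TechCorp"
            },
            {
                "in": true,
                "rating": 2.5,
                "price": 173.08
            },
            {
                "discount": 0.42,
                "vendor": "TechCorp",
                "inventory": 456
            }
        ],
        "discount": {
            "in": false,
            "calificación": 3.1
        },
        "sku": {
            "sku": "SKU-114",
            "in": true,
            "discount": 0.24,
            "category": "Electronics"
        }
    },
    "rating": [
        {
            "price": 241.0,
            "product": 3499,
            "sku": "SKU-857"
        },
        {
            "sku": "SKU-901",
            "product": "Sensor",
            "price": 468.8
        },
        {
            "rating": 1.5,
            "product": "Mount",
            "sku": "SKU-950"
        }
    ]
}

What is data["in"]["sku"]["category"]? "Electronics"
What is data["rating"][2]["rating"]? 1.5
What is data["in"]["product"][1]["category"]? "Books"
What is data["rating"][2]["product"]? "Mount"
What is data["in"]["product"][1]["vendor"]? "TechCorp"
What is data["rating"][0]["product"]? 3499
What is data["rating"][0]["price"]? 241.0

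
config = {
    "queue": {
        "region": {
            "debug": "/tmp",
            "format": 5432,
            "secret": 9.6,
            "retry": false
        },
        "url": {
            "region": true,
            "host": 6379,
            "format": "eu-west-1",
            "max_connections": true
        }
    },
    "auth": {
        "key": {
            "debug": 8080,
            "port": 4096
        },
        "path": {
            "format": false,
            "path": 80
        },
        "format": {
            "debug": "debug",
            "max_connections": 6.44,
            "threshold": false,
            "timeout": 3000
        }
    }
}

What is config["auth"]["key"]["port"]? 4096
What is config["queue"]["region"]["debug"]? "/tmp"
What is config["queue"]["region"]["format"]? 5432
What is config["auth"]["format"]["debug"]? "debug"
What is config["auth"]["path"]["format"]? False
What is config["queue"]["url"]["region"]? True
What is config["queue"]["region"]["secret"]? 9.6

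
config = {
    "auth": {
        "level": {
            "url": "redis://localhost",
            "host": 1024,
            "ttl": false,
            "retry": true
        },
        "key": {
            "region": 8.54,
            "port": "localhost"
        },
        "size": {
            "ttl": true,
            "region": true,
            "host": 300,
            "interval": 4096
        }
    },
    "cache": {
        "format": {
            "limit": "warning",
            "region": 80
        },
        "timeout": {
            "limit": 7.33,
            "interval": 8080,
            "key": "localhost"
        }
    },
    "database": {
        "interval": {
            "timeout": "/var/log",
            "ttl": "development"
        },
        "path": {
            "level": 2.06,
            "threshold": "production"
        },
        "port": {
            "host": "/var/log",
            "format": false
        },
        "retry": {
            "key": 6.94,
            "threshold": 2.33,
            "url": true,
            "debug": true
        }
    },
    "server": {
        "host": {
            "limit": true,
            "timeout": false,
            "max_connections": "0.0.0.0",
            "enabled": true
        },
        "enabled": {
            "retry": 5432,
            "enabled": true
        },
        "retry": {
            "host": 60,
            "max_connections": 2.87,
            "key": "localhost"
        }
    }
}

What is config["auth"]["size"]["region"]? True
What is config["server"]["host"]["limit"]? True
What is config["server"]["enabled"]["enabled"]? True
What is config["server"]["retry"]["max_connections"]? 2.87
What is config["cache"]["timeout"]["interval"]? 8080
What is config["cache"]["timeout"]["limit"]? 7.33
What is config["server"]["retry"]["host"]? 60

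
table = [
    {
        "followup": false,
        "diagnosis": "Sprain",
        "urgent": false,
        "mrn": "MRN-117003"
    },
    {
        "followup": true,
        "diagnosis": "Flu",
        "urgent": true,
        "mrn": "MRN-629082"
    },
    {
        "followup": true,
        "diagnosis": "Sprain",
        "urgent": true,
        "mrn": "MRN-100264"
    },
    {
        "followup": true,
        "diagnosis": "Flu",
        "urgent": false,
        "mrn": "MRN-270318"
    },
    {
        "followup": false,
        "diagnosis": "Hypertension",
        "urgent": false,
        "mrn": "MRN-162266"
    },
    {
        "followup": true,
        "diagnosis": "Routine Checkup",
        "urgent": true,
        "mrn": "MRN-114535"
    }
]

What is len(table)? 6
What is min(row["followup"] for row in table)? False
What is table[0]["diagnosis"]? "Sprain"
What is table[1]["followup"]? True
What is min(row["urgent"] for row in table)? False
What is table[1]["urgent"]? True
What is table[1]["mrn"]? "MRN-629082"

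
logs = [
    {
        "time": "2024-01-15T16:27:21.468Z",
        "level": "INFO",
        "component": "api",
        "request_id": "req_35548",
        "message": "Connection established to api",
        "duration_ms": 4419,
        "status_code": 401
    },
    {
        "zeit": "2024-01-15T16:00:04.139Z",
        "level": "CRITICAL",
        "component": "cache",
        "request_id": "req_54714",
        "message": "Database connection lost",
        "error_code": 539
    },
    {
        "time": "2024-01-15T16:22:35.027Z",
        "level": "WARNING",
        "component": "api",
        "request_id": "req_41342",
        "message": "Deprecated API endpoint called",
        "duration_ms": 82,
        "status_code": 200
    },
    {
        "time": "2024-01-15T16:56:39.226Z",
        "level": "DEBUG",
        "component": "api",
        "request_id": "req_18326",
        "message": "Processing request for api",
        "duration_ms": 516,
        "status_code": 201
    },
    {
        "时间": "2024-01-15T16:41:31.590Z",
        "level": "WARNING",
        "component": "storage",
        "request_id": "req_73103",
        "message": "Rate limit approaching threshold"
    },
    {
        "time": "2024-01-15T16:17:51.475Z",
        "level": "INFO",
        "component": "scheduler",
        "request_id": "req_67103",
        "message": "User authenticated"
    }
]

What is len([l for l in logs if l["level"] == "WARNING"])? 2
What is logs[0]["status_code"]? 401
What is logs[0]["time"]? "2024-01-15T16:27:21.468Z"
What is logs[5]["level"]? "INFO"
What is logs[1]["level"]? "CRITICAL"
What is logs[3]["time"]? "2024-01-15T16:56:39.226Z"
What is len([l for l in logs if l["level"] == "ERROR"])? 0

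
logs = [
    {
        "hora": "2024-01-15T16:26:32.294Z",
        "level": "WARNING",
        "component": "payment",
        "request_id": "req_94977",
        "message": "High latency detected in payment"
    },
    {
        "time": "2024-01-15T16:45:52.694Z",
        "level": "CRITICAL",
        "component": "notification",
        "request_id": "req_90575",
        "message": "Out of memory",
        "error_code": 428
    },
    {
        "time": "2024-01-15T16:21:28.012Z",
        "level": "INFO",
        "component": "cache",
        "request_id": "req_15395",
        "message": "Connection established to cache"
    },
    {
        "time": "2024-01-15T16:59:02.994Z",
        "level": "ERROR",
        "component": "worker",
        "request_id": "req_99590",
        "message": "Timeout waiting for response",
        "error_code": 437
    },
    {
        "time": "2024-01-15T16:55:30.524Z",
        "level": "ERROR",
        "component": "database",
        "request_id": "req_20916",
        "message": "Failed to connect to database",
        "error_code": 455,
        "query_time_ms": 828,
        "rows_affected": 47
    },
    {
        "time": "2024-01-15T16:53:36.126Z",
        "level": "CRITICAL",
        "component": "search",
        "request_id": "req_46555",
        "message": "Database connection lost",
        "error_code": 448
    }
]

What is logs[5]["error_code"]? 448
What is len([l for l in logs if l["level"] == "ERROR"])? 2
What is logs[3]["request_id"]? "req_99590"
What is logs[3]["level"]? "ERROR"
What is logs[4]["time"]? "2024-01-15T16:55:30.524Z"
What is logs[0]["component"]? "payment"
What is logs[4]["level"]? "ERROR"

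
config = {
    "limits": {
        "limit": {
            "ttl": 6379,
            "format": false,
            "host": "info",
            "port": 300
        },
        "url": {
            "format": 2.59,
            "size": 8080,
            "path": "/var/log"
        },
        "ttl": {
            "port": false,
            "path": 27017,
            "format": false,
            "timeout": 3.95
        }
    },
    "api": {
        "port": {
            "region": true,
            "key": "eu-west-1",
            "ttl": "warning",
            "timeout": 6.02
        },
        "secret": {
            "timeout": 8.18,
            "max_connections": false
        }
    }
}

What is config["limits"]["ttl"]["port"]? False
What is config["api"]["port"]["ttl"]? "warning"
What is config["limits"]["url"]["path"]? "/var/log"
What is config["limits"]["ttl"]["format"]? False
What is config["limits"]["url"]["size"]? 8080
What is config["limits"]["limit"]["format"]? False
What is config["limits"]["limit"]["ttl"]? 6379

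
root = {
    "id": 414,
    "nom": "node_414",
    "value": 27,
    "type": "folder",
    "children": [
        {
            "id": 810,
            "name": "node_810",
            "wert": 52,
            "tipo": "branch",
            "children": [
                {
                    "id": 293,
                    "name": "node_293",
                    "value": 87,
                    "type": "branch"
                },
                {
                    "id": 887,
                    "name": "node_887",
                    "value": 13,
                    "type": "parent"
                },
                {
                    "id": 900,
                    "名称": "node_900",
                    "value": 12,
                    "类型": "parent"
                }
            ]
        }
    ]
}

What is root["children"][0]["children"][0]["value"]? 87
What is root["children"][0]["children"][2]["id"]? 900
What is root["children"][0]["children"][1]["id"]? 887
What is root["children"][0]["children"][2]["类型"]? "parent"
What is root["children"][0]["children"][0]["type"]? "branch"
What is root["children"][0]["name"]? "node_810"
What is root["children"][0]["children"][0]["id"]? 293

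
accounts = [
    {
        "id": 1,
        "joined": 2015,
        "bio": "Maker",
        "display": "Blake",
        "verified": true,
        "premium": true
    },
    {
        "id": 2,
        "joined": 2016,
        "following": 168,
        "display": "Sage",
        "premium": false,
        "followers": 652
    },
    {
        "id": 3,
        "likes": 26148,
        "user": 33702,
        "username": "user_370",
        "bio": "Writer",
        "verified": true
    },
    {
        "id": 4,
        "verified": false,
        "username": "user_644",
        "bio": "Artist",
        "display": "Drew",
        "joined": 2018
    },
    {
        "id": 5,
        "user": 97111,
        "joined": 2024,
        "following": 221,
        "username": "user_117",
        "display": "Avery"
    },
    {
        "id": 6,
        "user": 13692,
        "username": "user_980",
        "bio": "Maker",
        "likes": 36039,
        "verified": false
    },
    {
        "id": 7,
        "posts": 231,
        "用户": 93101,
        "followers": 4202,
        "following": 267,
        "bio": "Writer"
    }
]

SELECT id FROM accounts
[1, 2, 3, 4, 5, 6, 7]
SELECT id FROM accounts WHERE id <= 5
[1, 2, 3, 4, 5]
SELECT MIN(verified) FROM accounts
False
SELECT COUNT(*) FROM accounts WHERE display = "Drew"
1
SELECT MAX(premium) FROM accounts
True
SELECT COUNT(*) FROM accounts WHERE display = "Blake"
1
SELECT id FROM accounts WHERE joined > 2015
[2, 4, 5]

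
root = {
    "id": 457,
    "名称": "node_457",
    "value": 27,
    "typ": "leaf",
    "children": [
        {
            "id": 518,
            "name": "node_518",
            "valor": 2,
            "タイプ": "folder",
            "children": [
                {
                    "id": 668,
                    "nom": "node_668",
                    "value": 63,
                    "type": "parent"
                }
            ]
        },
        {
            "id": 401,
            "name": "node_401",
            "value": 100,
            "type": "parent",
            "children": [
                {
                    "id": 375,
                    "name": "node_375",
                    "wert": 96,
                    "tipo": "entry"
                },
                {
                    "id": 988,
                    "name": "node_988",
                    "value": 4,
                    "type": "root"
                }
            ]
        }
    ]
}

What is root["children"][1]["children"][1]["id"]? 988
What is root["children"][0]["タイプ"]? "folder"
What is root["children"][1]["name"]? "node_401"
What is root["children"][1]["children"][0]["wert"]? 96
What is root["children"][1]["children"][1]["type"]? "root"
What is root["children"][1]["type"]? "parent"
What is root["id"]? 457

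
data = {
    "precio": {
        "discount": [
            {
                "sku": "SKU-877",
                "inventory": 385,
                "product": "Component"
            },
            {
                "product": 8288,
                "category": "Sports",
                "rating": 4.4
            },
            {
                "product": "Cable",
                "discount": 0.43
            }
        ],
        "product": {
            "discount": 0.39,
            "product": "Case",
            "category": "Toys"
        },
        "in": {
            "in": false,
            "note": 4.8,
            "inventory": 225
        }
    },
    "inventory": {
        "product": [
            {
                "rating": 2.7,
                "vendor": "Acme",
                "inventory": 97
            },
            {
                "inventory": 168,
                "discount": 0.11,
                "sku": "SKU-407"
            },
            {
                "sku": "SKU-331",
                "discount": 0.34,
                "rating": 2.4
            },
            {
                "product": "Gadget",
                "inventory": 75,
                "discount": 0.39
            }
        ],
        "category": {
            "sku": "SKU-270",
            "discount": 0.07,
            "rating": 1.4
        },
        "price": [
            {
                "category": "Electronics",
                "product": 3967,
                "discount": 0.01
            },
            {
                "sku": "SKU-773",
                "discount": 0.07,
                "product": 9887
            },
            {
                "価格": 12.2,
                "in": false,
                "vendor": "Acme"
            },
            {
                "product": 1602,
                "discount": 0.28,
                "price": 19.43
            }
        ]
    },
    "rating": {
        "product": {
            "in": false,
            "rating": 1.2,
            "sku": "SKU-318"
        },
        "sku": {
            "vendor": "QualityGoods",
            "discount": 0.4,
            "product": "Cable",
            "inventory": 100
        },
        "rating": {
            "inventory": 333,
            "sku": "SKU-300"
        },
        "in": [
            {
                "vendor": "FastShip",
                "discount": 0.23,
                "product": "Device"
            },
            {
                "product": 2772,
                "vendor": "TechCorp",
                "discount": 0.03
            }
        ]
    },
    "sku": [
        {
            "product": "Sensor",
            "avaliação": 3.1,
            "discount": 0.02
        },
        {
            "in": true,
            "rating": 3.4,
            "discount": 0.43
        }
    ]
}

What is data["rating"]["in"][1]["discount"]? 0.03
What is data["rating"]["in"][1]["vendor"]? "TechCorp"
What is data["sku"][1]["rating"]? 3.4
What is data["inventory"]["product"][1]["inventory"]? 168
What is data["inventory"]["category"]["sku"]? "SKU-270"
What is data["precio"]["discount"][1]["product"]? 8288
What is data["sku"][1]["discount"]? 0.43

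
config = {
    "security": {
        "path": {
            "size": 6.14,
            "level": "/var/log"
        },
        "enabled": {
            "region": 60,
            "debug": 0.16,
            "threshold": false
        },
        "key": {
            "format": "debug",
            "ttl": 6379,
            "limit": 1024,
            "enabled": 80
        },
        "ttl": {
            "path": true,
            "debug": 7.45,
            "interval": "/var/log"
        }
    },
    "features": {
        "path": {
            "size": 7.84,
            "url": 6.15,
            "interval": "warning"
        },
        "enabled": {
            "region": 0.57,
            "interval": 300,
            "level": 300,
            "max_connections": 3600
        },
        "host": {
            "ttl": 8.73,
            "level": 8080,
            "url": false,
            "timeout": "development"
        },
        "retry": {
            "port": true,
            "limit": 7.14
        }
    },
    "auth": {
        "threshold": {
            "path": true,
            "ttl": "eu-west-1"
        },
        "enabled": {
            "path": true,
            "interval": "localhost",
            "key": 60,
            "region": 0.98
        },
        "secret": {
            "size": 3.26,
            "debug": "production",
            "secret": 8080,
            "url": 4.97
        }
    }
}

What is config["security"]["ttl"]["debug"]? 7.45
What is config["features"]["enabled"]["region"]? 0.57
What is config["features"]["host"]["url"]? False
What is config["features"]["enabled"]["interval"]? 300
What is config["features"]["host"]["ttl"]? 8.73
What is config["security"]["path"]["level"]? "/var/log"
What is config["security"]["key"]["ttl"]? 6379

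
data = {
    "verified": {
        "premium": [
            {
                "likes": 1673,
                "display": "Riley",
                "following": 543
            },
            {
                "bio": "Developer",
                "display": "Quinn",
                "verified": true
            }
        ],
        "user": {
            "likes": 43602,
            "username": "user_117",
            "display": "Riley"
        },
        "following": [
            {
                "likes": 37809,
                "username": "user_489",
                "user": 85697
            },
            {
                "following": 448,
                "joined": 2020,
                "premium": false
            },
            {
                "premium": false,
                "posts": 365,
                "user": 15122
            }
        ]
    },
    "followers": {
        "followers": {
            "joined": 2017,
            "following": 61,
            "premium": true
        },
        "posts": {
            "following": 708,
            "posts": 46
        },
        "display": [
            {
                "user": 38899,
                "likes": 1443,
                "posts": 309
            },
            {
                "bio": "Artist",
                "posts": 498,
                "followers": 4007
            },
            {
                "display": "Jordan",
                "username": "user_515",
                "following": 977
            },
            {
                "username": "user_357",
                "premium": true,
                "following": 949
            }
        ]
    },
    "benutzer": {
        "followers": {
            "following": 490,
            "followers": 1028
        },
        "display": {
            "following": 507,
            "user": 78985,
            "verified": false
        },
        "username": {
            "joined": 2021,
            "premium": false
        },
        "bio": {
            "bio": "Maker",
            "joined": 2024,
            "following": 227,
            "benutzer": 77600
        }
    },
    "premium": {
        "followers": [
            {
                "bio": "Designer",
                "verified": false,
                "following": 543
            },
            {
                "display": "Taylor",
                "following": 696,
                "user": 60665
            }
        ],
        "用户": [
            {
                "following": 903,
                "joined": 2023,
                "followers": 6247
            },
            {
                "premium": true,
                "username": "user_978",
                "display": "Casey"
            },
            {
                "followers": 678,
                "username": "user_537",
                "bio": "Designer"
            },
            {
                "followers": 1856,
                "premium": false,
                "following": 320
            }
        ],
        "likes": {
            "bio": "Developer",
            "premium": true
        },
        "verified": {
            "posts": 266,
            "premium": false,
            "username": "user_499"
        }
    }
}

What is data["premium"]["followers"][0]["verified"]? False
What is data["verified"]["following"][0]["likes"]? 37809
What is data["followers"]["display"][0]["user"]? 38899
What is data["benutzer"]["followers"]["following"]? 490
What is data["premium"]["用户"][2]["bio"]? "Designer"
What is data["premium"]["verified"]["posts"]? 266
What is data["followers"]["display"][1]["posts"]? 498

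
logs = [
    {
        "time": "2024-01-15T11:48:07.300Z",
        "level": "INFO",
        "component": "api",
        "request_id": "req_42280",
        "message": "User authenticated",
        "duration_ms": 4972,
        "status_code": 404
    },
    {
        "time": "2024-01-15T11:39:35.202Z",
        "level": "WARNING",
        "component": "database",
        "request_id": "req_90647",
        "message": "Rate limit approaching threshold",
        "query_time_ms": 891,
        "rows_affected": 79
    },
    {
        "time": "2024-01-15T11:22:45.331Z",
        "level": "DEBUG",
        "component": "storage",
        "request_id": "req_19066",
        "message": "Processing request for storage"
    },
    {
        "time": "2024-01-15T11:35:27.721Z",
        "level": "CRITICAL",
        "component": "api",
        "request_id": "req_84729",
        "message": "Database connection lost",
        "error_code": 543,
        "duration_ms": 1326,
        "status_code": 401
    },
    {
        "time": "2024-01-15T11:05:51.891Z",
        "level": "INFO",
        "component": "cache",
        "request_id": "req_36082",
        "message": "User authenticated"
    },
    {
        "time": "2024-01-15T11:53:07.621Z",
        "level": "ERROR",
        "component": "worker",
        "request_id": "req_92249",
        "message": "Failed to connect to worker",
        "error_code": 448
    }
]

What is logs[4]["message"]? "User authenticated"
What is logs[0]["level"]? "INFO"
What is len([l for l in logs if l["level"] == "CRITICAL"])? 1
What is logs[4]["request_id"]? "req_36082"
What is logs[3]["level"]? "CRITICAL"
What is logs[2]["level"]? "DEBUG"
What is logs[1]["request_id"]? "req_90647"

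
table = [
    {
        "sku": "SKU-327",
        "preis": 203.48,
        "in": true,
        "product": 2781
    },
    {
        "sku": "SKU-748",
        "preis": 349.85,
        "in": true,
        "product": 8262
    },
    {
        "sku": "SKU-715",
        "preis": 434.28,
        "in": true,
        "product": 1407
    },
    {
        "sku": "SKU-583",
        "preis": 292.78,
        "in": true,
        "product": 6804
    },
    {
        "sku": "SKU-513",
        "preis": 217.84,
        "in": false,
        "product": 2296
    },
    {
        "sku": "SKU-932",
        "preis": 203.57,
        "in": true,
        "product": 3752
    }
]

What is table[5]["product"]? 3752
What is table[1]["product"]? 8262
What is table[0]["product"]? 2781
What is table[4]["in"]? False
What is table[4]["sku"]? "SKU-513"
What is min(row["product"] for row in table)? 1407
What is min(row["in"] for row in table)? False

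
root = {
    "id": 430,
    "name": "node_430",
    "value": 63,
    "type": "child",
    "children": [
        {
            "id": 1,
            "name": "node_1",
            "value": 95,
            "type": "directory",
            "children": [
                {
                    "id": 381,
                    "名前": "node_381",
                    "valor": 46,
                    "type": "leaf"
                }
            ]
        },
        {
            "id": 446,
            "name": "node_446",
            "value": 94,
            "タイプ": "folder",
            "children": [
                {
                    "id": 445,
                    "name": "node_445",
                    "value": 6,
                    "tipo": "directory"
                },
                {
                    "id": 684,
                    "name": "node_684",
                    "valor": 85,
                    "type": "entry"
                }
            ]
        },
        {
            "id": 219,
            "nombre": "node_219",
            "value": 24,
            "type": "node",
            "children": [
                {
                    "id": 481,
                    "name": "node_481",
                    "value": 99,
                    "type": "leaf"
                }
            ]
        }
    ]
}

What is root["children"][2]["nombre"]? "node_219"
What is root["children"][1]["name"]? "node_446"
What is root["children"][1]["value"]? 94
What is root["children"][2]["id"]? 219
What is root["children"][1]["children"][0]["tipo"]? "directory"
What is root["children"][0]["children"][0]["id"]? 381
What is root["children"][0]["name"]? "node_1"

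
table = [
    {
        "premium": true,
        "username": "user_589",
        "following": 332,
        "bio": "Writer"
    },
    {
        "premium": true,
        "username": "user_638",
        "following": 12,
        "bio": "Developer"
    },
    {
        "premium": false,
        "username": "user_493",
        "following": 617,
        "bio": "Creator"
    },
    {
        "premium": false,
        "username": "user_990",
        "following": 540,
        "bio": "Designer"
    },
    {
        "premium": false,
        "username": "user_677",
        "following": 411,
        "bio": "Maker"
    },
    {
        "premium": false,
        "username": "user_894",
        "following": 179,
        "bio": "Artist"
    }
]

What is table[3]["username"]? "user_990"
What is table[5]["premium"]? False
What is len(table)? 6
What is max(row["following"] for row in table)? 617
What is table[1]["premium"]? True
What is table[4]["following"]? 411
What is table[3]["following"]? 540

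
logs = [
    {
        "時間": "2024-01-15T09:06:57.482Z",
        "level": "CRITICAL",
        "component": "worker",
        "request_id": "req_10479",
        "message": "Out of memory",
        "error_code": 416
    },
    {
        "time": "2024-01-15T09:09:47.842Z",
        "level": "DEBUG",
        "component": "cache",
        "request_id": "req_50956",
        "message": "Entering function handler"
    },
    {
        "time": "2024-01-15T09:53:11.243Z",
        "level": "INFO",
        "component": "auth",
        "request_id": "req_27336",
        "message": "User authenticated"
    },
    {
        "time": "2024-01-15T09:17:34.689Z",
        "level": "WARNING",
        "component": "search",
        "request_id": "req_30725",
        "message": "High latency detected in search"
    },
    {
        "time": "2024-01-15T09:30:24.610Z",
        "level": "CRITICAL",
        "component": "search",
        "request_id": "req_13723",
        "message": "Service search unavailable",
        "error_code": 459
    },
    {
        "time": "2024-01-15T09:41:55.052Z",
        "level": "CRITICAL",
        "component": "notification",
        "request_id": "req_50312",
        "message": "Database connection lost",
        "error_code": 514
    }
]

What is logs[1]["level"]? "DEBUG"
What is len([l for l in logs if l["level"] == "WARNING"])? 1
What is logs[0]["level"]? "CRITICAL"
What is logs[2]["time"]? "2024-01-15T09:53:11.243Z"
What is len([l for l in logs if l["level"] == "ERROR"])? 0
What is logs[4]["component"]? "search"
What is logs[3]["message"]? "High latency detected in search"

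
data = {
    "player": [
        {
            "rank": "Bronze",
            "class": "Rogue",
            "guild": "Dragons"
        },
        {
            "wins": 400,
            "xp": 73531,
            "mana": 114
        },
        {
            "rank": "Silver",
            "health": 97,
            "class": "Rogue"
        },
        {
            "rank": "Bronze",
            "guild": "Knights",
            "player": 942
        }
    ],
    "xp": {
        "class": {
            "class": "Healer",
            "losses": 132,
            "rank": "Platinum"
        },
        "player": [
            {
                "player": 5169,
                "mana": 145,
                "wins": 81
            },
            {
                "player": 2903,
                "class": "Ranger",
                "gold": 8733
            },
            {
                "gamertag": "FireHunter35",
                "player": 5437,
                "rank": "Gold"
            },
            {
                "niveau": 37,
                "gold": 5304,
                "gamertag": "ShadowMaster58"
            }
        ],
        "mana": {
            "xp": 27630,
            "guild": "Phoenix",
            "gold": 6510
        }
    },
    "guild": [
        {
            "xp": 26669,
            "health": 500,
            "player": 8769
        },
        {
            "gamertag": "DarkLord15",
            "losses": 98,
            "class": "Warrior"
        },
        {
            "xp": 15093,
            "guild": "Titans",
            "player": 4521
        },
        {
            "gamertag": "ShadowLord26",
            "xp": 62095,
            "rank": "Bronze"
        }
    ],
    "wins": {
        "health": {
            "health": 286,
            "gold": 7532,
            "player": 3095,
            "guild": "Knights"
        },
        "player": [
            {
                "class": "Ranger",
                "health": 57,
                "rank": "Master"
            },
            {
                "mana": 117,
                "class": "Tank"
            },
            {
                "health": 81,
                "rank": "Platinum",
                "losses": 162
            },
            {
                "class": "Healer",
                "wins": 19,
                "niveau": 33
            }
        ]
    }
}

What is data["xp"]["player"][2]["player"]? 5437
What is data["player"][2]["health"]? 97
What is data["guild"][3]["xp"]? 62095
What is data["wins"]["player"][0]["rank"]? "Master"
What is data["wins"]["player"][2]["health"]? 81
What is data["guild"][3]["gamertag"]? "ShadowLord26"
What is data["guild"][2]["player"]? 4521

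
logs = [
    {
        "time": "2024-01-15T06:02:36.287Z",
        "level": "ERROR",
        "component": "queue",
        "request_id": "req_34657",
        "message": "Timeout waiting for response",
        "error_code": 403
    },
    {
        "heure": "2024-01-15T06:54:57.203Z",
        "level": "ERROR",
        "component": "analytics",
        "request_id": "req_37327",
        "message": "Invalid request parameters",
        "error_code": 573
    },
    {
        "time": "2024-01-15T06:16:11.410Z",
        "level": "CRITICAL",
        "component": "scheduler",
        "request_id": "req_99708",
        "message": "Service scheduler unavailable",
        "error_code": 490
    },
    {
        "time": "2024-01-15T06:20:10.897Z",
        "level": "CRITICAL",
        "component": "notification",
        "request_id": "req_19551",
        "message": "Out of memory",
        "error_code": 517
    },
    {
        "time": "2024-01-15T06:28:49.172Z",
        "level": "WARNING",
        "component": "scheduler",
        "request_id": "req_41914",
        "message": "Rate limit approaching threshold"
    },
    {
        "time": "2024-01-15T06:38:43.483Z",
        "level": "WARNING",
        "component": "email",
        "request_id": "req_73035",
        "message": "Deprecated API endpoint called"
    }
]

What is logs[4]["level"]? "WARNING"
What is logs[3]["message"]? "Out of memory"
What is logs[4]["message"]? "Rate limit approaching threshold"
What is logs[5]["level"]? "WARNING"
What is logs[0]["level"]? "ERROR"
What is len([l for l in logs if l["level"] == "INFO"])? 0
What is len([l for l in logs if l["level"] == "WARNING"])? 2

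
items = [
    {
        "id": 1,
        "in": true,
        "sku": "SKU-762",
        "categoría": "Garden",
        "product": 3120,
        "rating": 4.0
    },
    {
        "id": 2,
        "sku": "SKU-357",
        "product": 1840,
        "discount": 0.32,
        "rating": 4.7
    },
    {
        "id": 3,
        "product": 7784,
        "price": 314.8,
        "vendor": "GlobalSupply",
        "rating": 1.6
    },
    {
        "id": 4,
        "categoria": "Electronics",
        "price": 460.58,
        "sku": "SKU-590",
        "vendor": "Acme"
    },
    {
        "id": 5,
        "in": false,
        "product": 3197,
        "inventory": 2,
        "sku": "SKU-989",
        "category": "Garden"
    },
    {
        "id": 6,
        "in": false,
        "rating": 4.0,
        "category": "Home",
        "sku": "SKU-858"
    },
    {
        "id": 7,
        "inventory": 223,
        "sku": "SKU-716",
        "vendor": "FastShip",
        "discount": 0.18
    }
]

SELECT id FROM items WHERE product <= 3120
[1, 2]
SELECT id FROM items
[1, 2, 3, 4, 5, 6, 7]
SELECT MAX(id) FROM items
7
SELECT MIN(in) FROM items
False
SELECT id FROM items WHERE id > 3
[4, 5, 6, 7]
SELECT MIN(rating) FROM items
1.6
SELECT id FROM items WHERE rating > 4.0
[2]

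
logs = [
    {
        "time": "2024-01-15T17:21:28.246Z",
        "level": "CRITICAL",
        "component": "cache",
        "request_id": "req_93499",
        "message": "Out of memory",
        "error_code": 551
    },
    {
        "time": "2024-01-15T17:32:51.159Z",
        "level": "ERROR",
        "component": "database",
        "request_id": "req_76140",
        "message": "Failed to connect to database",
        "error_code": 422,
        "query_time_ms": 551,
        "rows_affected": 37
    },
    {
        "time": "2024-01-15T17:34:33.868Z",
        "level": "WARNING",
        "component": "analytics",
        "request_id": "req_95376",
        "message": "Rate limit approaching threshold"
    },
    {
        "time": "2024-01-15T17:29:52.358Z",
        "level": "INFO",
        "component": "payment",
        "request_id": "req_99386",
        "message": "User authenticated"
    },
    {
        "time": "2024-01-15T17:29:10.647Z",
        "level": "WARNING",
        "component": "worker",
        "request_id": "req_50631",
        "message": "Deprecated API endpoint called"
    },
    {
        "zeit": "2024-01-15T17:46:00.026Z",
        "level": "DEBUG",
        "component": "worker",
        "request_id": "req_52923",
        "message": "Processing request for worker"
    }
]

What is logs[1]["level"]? "ERROR"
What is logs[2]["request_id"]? "req_95376"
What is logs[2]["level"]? "WARNING"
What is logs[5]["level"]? "DEBUG"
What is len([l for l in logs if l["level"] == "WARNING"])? 2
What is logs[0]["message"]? "Out of memory"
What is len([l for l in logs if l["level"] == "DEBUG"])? 1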